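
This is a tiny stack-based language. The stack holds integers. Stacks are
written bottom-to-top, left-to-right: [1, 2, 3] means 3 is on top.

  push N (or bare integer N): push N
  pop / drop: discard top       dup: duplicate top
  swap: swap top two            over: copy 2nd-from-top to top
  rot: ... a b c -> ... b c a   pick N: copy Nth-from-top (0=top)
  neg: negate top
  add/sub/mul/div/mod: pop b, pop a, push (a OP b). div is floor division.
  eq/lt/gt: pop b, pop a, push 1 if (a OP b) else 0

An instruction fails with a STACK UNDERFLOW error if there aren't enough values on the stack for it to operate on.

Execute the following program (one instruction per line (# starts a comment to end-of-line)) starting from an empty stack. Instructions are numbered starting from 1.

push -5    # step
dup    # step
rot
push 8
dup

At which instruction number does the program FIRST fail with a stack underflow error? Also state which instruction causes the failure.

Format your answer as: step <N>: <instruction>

Answer: step 3: rot

Derivation:
Step 1 ('push -5'): stack = [-5], depth = 1
Step 2 ('dup'): stack = [-5, -5], depth = 2
Step 3 ('rot'): needs 3 value(s) but depth is 2 — STACK UNDERFLOW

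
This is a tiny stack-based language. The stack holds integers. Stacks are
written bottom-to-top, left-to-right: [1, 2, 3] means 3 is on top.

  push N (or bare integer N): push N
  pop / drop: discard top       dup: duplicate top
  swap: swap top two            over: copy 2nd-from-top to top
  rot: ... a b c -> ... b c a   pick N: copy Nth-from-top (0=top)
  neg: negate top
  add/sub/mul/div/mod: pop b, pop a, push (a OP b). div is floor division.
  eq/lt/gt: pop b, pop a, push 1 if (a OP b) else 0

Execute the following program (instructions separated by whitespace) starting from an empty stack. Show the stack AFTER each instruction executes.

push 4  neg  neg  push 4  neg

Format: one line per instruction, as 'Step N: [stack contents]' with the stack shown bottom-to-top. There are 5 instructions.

Step 1: [4]
Step 2: [-4]
Step 3: [4]
Step 4: [4, 4]
Step 5: [4, -4]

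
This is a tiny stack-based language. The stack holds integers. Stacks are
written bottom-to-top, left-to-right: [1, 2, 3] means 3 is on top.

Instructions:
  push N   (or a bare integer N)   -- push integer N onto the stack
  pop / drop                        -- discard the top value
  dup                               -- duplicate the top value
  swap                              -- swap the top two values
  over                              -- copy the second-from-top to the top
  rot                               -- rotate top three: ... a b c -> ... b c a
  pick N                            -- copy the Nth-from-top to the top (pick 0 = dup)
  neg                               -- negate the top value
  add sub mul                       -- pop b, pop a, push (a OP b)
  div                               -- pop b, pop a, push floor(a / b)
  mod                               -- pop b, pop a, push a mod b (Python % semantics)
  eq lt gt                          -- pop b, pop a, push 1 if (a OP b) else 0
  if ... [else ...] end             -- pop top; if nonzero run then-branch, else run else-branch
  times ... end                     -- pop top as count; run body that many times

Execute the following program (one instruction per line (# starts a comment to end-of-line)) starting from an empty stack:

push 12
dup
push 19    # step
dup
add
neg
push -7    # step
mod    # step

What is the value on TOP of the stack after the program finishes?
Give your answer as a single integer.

Answer: -3

Derivation:
After 'push 12': [12]
After 'dup': [12, 12]
After 'push 19': [12, 12, 19]
After 'dup': [12, 12, 19, 19]
After 'add': [12, 12, 38]
After 'neg': [12, 12, -38]
After 'push -7': [12, 12, -38, -7]
After 'mod': [12, 12, -3]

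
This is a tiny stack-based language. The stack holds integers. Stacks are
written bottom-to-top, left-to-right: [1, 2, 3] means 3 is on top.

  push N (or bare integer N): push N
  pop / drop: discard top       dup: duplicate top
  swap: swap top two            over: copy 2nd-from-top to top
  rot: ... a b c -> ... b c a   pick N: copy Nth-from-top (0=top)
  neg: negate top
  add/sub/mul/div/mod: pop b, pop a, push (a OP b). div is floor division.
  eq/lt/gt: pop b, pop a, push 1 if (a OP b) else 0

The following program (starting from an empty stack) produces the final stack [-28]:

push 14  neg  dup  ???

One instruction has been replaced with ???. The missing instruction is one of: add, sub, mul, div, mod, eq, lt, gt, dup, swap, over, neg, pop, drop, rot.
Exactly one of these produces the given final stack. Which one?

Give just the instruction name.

Answer: add

Derivation:
Stack before ???: [-14, -14]
Stack after ???:  [-28]
The instruction that transforms [-14, -14] -> [-28] is: add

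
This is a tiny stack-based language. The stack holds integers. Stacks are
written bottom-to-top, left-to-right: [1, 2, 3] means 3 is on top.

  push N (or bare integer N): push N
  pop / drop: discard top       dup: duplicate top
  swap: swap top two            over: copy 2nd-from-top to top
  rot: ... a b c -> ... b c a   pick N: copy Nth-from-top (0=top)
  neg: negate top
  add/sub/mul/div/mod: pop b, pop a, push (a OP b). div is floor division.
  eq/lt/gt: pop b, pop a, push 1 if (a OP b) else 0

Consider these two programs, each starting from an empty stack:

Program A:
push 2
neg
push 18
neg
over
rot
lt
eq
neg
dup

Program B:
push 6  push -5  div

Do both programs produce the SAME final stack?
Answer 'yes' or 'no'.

Answer: no

Derivation:
Program A trace:
  After 'push 2': [2]
  After 'neg': [-2]
  After 'push 18': [-2, 18]
  After 'neg': [-2, -18]
  After 'over': [-2, -18, -2]
  After 'rot': [-18, -2, -2]
  After 'lt': [-18, 0]
  After 'eq': [0]
  After 'neg': [0]
  After 'dup': [0, 0]
Program A final stack: [0, 0]

Program B trace:
  After 'push 6': [6]
  After 'push -5': [6, -5]
  After 'div': [-2]
Program B final stack: [-2]
Same: no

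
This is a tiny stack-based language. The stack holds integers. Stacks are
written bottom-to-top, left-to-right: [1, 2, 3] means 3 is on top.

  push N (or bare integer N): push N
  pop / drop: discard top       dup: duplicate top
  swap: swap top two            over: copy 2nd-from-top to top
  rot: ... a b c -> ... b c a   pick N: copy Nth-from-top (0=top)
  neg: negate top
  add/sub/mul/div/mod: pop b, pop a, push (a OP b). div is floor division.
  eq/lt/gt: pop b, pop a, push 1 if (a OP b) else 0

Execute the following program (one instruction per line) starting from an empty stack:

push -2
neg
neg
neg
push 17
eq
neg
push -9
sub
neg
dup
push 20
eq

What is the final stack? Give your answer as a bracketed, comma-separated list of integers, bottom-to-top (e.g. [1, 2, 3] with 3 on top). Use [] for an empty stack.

Answer: [-9, 0]

Derivation:
After 'push -2': [-2]
After 'neg': [2]
After 'neg': [-2]
After 'neg': [2]
After 'push 17': [2, 17]
After 'eq': [0]
After 'neg': [0]
After 'push -9': [0, -9]
After 'sub': [9]
After 'neg': [-9]
After 'dup': [-9, -9]
After 'push 20': [-9, -9, 20]
After 'eq': [-9, 0]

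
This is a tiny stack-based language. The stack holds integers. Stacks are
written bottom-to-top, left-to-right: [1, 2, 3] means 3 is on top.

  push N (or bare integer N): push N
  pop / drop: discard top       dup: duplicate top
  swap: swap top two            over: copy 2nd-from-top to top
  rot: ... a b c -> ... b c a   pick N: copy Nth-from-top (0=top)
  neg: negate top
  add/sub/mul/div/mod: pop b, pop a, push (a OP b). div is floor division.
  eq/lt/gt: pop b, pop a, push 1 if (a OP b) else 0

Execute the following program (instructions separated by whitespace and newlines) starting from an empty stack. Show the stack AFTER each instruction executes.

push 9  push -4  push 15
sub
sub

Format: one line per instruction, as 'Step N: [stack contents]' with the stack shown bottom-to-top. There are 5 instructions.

Step 1: [9]
Step 2: [9, -4]
Step 3: [9, -4, 15]
Step 4: [9, -19]
Step 5: [28]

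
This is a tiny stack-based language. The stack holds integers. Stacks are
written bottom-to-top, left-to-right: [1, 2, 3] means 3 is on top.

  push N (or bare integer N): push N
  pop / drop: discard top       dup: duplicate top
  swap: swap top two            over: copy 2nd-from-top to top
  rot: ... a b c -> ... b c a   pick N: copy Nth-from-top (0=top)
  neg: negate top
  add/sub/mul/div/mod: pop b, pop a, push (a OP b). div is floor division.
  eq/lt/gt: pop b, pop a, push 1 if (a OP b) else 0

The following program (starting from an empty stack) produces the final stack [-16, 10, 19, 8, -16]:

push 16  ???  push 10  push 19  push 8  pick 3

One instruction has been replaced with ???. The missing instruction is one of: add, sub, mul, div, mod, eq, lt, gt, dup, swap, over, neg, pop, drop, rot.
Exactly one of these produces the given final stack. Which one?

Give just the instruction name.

Answer: neg

Derivation:
Stack before ???: [16]
Stack after ???:  [-16]
The instruction that transforms [16] -> [-16] is: neg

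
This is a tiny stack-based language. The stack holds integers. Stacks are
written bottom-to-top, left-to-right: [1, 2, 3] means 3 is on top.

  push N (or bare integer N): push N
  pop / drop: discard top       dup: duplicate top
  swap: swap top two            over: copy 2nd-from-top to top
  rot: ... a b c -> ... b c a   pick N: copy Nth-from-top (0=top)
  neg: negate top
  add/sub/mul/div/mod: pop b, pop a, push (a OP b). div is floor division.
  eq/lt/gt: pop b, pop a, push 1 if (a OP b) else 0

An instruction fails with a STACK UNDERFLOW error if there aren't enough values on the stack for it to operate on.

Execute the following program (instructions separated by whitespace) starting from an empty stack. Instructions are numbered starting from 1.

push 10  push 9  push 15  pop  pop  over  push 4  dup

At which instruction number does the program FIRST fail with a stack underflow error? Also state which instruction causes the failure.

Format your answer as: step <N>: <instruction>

Step 1 ('push 10'): stack = [10], depth = 1
Step 2 ('push 9'): stack = [10, 9], depth = 2
Step 3 ('push 15'): stack = [10, 9, 15], depth = 3
Step 4 ('pop'): stack = [10, 9], depth = 2
Step 5 ('pop'): stack = [10], depth = 1
Step 6 ('over'): needs 2 value(s) but depth is 1 — STACK UNDERFLOW

Answer: step 6: over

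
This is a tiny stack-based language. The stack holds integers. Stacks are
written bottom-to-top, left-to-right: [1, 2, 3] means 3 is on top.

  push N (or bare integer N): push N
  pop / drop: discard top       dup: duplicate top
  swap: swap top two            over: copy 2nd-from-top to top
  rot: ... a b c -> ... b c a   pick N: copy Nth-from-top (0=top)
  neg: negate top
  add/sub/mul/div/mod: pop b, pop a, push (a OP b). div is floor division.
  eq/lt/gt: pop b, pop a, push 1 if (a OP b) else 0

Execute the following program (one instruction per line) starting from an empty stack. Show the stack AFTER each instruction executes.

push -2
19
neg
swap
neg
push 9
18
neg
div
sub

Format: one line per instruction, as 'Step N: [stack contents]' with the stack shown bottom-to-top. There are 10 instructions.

Step 1: [-2]
Step 2: [-2, 19]
Step 3: [-2, -19]
Step 4: [-19, -2]
Step 5: [-19, 2]
Step 6: [-19, 2, 9]
Step 7: [-19, 2, 9, 18]
Step 8: [-19, 2, 9, -18]
Step 9: [-19, 2, -1]
Step 10: [-19, 3]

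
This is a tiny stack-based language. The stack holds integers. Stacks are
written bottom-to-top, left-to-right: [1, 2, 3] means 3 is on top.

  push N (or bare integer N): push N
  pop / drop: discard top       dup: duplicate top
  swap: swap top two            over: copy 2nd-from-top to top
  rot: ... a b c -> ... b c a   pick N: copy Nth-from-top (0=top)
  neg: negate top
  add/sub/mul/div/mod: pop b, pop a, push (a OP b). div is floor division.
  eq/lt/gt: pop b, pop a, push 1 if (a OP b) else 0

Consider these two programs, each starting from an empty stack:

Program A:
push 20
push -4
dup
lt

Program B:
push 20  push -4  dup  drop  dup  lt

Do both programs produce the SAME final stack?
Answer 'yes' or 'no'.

Answer: yes

Derivation:
Program A trace:
  After 'push 20': [20]
  After 'push -4': [20, -4]
  After 'dup': [20, -4, -4]
  After 'lt': [20, 0]
Program A final stack: [20, 0]

Program B trace:
  After 'push 20': [20]
  After 'push -4': [20, -4]
  After 'dup': [20, -4, -4]
  After 'drop': [20, -4]
  After 'dup': [20, -4, -4]
  After 'lt': [20, 0]
Program B final stack: [20, 0]
Same: yes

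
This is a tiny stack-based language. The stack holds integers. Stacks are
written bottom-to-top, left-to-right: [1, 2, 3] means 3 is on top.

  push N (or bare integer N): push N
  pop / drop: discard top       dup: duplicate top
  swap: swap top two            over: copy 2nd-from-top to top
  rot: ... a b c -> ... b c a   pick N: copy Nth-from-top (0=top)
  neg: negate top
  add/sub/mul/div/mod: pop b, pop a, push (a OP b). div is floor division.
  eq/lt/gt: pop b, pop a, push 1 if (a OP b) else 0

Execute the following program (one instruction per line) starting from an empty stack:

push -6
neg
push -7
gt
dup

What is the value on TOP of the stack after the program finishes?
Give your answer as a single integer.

After 'push -6': [-6]
After 'neg': [6]
After 'push -7': [6, -7]
After 'gt': [1]
After 'dup': [1, 1]

Answer: 1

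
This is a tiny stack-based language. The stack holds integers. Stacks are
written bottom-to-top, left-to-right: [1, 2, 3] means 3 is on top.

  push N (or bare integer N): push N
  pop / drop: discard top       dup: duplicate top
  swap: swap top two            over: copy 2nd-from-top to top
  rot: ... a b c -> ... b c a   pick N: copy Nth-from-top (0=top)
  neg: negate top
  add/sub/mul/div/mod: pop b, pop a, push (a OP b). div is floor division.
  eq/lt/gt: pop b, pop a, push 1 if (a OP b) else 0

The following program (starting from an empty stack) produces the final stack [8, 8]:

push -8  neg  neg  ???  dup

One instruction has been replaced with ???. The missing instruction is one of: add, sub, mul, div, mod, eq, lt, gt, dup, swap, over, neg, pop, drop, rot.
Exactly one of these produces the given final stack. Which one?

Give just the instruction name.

Stack before ???: [-8]
Stack after ???:  [8]
The instruction that transforms [-8] -> [8] is: neg

Answer: neg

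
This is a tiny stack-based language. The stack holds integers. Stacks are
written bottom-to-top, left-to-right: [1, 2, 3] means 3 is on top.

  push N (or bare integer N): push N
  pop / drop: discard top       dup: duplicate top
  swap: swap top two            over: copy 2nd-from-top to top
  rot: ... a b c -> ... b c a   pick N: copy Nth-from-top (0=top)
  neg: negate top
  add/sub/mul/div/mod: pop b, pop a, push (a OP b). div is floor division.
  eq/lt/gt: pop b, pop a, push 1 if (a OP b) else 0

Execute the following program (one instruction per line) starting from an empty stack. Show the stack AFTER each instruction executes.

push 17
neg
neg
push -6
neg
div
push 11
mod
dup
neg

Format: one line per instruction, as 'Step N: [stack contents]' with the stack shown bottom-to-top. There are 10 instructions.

Step 1: [17]
Step 2: [-17]
Step 3: [17]
Step 4: [17, -6]
Step 5: [17, 6]
Step 6: [2]
Step 7: [2, 11]
Step 8: [2]
Step 9: [2, 2]
Step 10: [2, -2]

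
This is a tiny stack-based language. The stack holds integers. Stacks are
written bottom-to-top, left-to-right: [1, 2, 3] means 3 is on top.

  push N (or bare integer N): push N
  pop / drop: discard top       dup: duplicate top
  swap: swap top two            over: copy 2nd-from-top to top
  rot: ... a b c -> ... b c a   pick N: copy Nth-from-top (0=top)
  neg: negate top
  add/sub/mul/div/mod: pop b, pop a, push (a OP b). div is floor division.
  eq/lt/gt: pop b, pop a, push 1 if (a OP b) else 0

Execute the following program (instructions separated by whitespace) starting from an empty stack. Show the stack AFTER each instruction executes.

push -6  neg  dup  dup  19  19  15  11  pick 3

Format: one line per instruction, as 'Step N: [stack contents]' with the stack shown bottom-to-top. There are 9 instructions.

Step 1: [-6]
Step 2: [6]
Step 3: [6, 6]
Step 4: [6, 6, 6]
Step 5: [6, 6, 6, 19]
Step 6: [6, 6, 6, 19, 19]
Step 7: [6, 6, 6, 19, 19, 15]
Step 8: [6, 6, 6, 19, 19, 15, 11]
Step 9: [6, 6, 6, 19, 19, 15, 11, 19]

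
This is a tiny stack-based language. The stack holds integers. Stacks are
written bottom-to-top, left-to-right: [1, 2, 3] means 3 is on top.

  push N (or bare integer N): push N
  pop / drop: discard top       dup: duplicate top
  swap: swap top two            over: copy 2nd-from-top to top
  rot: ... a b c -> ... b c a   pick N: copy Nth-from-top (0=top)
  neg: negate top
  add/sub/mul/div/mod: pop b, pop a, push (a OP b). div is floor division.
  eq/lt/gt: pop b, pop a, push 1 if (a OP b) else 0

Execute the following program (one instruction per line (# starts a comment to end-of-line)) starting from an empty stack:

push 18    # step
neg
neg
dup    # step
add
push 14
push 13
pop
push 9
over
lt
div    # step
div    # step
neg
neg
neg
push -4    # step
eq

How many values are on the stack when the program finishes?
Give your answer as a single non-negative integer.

Answer: 1

Derivation:
After 'push 18': stack = [18] (depth 1)
After 'neg': stack = [-18] (depth 1)
After 'neg': stack = [18] (depth 1)
After 'dup': stack = [18, 18] (depth 2)
After 'add': stack = [36] (depth 1)
After 'push 14': stack = [36, 14] (depth 2)
After 'push 13': stack = [36, 14, 13] (depth 3)
After 'pop': stack = [36, 14] (depth 2)
After 'push 9': stack = [36, 14, 9] (depth 3)
After 'over': stack = [36, 14, 9, 14] (depth 4)
After 'lt': stack = [36, 14, 1] (depth 3)
After 'div': stack = [36, 14] (depth 2)
After 'div': stack = [2] (depth 1)
After 'neg': stack = [-2] (depth 1)
After 'neg': stack = [2] (depth 1)
After 'neg': stack = [-2] (depth 1)
After 'push -4': stack = [-2, -4] (depth 2)
After 'eq': stack = [0] (depth 1)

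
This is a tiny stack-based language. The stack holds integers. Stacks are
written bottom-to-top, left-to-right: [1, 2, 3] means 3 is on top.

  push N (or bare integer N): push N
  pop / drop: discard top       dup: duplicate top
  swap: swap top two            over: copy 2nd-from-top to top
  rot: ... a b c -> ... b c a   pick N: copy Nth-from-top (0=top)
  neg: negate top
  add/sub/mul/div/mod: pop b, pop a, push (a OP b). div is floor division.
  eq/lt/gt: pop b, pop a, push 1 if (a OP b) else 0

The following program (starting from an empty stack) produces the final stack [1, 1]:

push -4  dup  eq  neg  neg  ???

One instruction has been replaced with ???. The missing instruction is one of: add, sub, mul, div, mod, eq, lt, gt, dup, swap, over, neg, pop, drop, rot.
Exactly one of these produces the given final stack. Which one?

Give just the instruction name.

Stack before ???: [1]
Stack after ???:  [1, 1]
The instruction that transforms [1] -> [1, 1] is: dup

Answer: dup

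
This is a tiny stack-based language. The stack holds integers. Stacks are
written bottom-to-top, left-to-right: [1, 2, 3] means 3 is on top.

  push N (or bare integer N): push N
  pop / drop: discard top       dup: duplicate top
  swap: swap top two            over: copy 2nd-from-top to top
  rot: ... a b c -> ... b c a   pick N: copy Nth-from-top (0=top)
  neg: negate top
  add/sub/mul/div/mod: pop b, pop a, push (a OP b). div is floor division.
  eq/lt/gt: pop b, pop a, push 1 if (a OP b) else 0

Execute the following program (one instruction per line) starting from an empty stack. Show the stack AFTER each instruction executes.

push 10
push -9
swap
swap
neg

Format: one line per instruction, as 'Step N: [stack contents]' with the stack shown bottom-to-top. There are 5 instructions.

Step 1: [10]
Step 2: [10, -9]
Step 3: [-9, 10]
Step 4: [10, -9]
Step 5: [10, 9]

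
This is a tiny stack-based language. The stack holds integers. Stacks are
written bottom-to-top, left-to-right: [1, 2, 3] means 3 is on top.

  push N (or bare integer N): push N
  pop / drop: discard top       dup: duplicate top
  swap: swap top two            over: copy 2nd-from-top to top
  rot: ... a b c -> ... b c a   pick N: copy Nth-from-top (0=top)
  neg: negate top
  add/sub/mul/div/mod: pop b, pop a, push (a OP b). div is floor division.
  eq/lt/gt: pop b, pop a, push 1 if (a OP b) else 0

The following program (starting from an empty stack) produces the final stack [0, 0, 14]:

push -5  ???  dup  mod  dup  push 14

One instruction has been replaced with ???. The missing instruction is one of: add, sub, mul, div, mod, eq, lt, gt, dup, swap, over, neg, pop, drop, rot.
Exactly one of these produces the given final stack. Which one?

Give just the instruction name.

Stack before ???: [-5]
Stack after ???:  [5]
The instruction that transforms [-5] -> [5] is: neg

Answer: neg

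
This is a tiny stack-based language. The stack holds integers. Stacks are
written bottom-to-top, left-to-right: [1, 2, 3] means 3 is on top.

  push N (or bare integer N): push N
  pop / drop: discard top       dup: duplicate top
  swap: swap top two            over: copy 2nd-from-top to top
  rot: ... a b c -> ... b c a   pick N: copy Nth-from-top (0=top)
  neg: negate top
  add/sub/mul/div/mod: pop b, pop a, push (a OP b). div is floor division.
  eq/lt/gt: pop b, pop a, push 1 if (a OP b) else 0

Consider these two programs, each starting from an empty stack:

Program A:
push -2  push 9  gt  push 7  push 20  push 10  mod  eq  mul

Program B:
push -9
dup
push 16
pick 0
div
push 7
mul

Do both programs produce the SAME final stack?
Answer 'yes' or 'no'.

Program A trace:
  After 'push -2': [-2]
  After 'push 9': [-2, 9]
  After 'gt': [0]
  After 'push 7': [0, 7]
  After 'push 20': [0, 7, 20]
  After 'push 10': [0, 7, 20, 10]
  After 'mod': [0, 7, 0]
  After 'eq': [0, 0]
  After 'mul': [0]
Program A final stack: [0]

Program B trace:
  After 'push -9': [-9]
  After 'dup': [-9, -9]
  After 'push 16': [-9, -9, 16]
  After 'pick 0': [-9, -9, 16, 16]
  After 'div': [-9, -9, 1]
  After 'push 7': [-9, -9, 1, 7]
  After 'mul': [-9, -9, 7]
Program B final stack: [-9, -9, 7]
Same: no

Answer: no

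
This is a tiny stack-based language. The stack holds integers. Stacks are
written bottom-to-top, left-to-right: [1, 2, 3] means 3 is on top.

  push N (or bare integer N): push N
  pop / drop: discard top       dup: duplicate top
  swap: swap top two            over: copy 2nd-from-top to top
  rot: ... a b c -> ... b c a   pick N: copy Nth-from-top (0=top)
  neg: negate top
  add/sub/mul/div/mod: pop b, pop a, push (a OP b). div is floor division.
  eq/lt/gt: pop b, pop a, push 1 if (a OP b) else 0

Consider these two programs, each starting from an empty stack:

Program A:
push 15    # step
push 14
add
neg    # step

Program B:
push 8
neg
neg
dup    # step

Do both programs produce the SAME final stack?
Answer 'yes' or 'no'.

Answer: no

Derivation:
Program A trace:
  After 'push 15': [15]
  After 'push 14': [15, 14]
  After 'add': [29]
  After 'neg': [-29]
Program A final stack: [-29]

Program B trace:
  After 'push 8': [8]
  After 'neg': [-8]
  After 'neg': [8]
  After 'dup': [8, 8]
Program B final stack: [8, 8]
Same: no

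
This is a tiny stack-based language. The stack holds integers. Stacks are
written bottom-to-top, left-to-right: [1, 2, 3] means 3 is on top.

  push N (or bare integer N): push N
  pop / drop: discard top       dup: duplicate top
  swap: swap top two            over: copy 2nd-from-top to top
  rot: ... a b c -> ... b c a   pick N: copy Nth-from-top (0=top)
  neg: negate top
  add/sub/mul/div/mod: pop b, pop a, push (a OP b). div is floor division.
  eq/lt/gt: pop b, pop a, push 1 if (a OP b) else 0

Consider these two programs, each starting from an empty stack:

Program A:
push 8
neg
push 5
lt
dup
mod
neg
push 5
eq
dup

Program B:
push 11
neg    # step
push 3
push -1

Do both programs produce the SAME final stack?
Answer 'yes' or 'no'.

Program A trace:
  After 'push 8': [8]
  After 'neg': [-8]
  After 'push 5': [-8, 5]
  After 'lt': [1]
  After 'dup': [1, 1]
  After 'mod': [0]
  After 'neg': [0]
  After 'push 5': [0, 5]
  After 'eq': [0]
  After 'dup': [0, 0]
Program A final stack: [0, 0]

Program B trace:
  After 'push 11': [11]
  After 'neg': [-11]
  After 'push 3': [-11, 3]
  After 'push -1': [-11, 3, -1]
Program B final stack: [-11, 3, -1]
Same: no

Answer: no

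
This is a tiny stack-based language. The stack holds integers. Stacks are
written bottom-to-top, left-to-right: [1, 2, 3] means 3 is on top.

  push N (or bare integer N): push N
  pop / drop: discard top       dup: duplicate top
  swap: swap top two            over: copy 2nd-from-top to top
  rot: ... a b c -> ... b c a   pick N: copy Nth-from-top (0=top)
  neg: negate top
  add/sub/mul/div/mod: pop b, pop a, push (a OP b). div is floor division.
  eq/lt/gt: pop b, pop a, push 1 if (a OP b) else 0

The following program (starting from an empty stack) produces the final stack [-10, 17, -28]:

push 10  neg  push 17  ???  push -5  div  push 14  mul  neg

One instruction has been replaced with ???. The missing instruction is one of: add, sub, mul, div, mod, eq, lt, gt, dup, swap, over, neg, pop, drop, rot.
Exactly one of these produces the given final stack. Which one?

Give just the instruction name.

Answer: over

Derivation:
Stack before ???: [-10, 17]
Stack after ???:  [-10, 17, -10]
The instruction that transforms [-10, 17] -> [-10, 17, -10] is: over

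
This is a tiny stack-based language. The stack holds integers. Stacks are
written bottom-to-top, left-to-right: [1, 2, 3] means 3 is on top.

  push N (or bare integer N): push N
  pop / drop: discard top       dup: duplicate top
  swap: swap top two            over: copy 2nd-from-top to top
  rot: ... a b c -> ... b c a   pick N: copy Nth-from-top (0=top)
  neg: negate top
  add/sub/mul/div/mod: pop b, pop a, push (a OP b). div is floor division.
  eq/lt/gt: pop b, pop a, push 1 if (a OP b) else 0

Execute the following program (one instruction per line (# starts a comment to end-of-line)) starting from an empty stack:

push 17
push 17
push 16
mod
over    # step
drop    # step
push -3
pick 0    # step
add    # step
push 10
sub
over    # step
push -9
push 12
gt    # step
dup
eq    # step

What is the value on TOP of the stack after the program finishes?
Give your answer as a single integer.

Answer: 1

Derivation:
After 'push 17': [17]
After 'push 17': [17, 17]
After 'push 16': [17, 17, 16]
After 'mod': [17, 1]
After 'over': [17, 1, 17]
After 'drop': [17, 1]
After 'push -3': [17, 1, -3]
After 'pick 0': [17, 1, -3, -3]
After 'add': [17, 1, -6]
After 'push 10': [17, 1, -6, 10]
After 'sub': [17, 1, -16]
After 'over': [17, 1, -16, 1]
After 'push -9': [17, 1, -16, 1, -9]
After 'push 12': [17, 1, -16, 1, -9, 12]
After 'gt': [17, 1, -16, 1, 0]
After 'dup': [17, 1, -16, 1, 0, 0]
After 'eq': [17, 1, -16, 1, 1]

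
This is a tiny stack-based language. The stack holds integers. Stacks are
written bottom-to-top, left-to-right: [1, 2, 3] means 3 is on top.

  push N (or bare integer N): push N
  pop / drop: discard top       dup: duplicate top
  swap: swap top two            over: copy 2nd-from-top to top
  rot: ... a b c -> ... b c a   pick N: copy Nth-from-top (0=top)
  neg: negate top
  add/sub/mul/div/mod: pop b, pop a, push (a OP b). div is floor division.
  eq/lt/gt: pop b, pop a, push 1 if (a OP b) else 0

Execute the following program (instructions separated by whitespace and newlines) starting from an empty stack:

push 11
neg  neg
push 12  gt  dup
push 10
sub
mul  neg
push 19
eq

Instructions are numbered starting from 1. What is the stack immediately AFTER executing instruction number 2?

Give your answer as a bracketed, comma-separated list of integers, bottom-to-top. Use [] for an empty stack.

Answer: [-11]

Derivation:
Step 1 ('push 11'): [11]
Step 2 ('neg'): [-11]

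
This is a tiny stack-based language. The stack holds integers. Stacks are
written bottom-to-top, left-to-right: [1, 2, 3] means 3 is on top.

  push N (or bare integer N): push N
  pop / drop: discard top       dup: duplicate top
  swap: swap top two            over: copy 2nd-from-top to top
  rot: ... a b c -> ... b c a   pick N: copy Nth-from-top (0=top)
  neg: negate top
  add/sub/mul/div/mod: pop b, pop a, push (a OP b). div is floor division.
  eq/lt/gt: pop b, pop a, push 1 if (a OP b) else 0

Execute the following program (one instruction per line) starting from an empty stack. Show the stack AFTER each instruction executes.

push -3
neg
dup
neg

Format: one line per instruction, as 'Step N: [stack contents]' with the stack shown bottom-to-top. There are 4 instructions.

Step 1: [-3]
Step 2: [3]
Step 3: [3, 3]
Step 4: [3, -3]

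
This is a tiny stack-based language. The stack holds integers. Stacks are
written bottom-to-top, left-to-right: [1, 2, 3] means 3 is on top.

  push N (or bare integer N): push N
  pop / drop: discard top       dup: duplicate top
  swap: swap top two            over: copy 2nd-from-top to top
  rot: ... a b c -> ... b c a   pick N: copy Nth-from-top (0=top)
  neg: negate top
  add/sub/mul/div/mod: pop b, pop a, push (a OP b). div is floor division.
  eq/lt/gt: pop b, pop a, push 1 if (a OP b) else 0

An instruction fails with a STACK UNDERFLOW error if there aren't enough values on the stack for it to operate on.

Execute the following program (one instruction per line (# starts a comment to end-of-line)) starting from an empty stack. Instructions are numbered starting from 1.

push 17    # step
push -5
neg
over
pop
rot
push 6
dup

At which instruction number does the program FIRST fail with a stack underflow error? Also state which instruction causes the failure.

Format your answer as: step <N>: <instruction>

Step 1 ('push 17'): stack = [17], depth = 1
Step 2 ('push -5'): stack = [17, -5], depth = 2
Step 3 ('neg'): stack = [17, 5], depth = 2
Step 4 ('over'): stack = [17, 5, 17], depth = 3
Step 5 ('pop'): stack = [17, 5], depth = 2
Step 6 ('rot'): needs 3 value(s) but depth is 2 — STACK UNDERFLOW

Answer: step 6: rot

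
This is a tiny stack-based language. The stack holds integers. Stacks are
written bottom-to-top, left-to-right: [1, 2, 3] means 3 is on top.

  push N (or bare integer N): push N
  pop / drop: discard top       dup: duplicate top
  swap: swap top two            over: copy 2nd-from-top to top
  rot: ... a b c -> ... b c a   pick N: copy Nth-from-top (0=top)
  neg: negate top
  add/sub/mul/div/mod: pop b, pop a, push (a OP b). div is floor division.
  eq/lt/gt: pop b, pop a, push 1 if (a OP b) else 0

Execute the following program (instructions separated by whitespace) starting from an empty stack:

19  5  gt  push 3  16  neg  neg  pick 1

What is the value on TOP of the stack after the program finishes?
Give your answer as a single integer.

After 'push 19': [19]
After 'push 5': [19, 5]
After 'gt': [1]
After 'push 3': [1, 3]
After 'push 16': [1, 3, 16]
After 'neg': [1, 3, -16]
After 'neg': [1, 3, 16]
After 'pick 1': [1, 3, 16, 3]

Answer: 3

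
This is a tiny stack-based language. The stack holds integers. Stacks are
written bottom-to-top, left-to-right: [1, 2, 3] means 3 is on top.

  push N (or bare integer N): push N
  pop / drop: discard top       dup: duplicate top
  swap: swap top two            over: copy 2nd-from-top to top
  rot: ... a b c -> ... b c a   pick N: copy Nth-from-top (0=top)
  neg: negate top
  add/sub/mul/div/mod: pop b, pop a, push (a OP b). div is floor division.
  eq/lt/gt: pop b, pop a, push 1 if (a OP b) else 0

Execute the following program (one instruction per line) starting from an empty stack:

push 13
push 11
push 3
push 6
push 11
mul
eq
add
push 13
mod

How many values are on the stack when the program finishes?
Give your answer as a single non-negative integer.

After 'push 13': stack = [13] (depth 1)
After 'push 11': stack = [13, 11] (depth 2)
After 'push 3': stack = [13, 11, 3] (depth 3)
After 'push 6': stack = [13, 11, 3, 6] (depth 4)
After 'push 11': stack = [13, 11, 3, 6, 11] (depth 5)
After 'mul': stack = [13, 11, 3, 66] (depth 4)
After 'eq': stack = [13, 11, 0] (depth 3)
After 'add': stack = [13, 11] (depth 2)
After 'push 13': stack = [13, 11, 13] (depth 3)
After 'mod': stack = [13, 11] (depth 2)

Answer: 2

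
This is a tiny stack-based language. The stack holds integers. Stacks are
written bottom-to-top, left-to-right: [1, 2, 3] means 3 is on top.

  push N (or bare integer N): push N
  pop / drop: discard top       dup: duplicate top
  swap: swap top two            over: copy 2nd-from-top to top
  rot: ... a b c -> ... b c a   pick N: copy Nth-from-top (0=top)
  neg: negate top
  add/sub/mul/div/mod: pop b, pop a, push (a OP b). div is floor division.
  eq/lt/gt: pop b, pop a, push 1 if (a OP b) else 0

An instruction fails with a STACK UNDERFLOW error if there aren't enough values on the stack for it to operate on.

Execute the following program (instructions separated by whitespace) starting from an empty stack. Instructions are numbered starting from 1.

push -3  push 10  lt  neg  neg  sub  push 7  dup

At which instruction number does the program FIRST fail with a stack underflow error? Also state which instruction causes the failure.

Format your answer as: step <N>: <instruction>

Answer: step 6: sub

Derivation:
Step 1 ('push -3'): stack = [-3], depth = 1
Step 2 ('push 10'): stack = [-3, 10], depth = 2
Step 3 ('lt'): stack = [1], depth = 1
Step 4 ('neg'): stack = [-1], depth = 1
Step 5 ('neg'): stack = [1], depth = 1
Step 6 ('sub'): needs 2 value(s) but depth is 1 — STACK UNDERFLOW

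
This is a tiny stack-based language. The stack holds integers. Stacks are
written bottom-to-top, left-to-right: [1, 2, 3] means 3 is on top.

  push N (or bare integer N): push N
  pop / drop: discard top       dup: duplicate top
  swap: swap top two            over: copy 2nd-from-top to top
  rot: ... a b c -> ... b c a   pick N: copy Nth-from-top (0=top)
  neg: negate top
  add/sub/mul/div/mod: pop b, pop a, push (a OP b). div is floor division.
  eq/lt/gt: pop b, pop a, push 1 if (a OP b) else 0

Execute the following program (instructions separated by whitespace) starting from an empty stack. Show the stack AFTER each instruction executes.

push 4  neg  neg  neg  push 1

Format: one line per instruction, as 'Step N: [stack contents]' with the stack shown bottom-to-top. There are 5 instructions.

Step 1: [4]
Step 2: [-4]
Step 3: [4]
Step 4: [-4]
Step 5: [-4, 1]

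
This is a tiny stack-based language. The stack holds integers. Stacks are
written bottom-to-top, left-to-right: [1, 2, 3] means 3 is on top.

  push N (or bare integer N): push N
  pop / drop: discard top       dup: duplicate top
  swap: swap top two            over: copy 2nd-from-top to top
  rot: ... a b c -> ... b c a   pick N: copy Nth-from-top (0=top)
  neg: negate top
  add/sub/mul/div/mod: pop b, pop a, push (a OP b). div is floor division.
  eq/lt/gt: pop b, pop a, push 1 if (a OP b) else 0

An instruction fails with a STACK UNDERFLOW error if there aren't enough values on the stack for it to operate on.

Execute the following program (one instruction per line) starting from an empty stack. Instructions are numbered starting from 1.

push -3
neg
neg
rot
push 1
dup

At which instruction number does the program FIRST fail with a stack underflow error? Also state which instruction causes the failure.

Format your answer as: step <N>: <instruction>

Step 1 ('push -3'): stack = [-3], depth = 1
Step 2 ('neg'): stack = [3], depth = 1
Step 3 ('neg'): stack = [-3], depth = 1
Step 4 ('rot'): needs 3 value(s) but depth is 1 — STACK UNDERFLOW

Answer: step 4: rot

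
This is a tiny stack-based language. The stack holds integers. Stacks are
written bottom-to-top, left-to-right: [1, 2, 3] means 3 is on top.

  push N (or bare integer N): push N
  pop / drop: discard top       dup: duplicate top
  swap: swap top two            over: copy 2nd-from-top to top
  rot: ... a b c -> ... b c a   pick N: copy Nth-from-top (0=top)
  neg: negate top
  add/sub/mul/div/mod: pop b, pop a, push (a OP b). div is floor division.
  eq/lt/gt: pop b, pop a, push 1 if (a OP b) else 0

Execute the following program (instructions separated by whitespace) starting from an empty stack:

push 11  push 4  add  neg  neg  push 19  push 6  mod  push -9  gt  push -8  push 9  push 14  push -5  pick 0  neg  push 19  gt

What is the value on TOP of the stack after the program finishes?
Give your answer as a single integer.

Answer: 0

Derivation:
After 'push 11': [11]
After 'push 4': [11, 4]
After 'add': [15]
After 'neg': [-15]
After 'neg': [15]
After 'push 19': [15, 19]
After 'push 6': [15, 19, 6]
After 'mod': [15, 1]
After 'push -9': [15, 1, -9]
After 'gt': [15, 1]
After 'push -8': [15, 1, -8]
After 'push 9': [15, 1, -8, 9]
After 'push 14': [15, 1, -8, 9, 14]
After 'push -5': [15, 1, -8, 9, 14, -5]
After 'pick 0': [15, 1, -8, 9, 14, -5, -5]
After 'neg': [15, 1, -8, 9, 14, -5, 5]
After 'push 19': [15, 1, -8, 9, 14, -5, 5, 19]
After 'gt': [15, 1, -8, 9, 14, -5, 0]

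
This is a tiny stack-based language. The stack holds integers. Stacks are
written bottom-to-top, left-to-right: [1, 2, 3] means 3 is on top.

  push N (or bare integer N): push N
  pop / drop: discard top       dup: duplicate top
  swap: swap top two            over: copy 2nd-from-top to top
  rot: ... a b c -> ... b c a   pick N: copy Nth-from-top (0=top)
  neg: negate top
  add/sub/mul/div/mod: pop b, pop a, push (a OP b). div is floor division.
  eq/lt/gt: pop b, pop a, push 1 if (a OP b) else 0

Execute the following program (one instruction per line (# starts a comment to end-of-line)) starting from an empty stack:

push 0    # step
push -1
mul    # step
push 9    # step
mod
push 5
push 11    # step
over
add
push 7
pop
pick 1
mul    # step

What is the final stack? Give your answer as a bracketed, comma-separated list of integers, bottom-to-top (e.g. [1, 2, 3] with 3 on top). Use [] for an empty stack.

After 'push 0': [0]
After 'push -1': [0, -1]
After 'mul': [0]
After 'push 9': [0, 9]
After 'mod': [0]
After 'push 5': [0, 5]
After 'push 11': [0, 5, 11]
After 'over': [0, 5, 11, 5]
After 'add': [0, 5, 16]
After 'push 7': [0, 5, 16, 7]
After 'pop': [0, 5, 16]
After 'pick 1': [0, 5, 16, 5]
After 'mul': [0, 5, 80]

Answer: [0, 5, 80]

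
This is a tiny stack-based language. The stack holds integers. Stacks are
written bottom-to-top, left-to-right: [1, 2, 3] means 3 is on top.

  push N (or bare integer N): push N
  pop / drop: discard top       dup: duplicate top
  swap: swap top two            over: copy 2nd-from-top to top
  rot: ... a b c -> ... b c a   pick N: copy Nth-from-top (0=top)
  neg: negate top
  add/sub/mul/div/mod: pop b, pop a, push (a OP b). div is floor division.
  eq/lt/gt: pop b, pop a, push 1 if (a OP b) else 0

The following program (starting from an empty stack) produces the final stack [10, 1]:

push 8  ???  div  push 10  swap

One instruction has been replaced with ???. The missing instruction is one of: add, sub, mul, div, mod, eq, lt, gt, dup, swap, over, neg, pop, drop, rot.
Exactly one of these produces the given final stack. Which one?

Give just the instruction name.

Answer: dup

Derivation:
Stack before ???: [8]
Stack after ???:  [8, 8]
The instruction that transforms [8] -> [8, 8] is: dup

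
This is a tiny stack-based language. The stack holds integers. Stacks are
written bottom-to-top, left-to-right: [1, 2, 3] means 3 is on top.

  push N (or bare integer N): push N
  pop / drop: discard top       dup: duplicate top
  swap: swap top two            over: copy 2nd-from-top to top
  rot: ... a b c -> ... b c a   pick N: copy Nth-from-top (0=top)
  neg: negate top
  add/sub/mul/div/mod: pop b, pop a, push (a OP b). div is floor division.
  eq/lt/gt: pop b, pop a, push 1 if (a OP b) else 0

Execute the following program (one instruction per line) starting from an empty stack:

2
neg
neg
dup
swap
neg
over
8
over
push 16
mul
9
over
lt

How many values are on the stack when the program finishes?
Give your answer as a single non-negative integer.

Answer: 6

Derivation:
After 'push 2': stack = [2] (depth 1)
After 'neg': stack = [-2] (depth 1)
After 'neg': stack = [2] (depth 1)
After 'dup': stack = [2, 2] (depth 2)
After 'swap': stack = [2, 2] (depth 2)
After 'neg': stack = [2, -2] (depth 2)
After 'over': stack = [2, -2, 2] (depth 3)
After 'push 8': stack = [2, -2, 2, 8] (depth 4)
After 'over': stack = [2, -2, 2, 8, 2] (depth 5)
After 'push 16': stack = [2, -2, 2, 8, 2, 16] (depth 6)
After 'mul': stack = [2, -2, 2, 8, 32] (depth 5)
After 'push 9': stack = [2, -2, 2, 8, 32, 9] (depth 6)
After 'over': stack = [2, -2, 2, 8, 32, 9, 32] (depth 7)
After 'lt': stack = [2, -2, 2, 8, 32, 1] (depth 6)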